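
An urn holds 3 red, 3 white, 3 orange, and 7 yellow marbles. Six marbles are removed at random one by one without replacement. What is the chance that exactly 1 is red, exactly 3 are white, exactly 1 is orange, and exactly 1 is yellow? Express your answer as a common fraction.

Unordered draws without replacement: count favorable combinations over C(16,6).
Favorable = C(3,1) · C(3,3) · C(3,1) · C(7,1) = 63; total = C(16,6) = 8008.
P = 63/8008 = 9/1144 ≈ 0.0079.

9/1144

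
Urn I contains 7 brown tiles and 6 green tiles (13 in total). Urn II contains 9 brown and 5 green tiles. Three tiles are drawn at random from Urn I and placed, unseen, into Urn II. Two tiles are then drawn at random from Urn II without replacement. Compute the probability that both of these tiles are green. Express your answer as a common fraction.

35/272

Condition on how many of the transferred tiles are green (from Urn I: 6 green of 13; then Urn II has 17 total).
  0 green: C(6,0)C(7,3)/C(13,3) = 35/286; then P = C(5,2)/C(17,2) = 5/68
  1 green: C(6,1)C(7,2)/C(13,3) = 63/143; then P = C(6,2)/C(17,2) = 15/136
  2 green: C(6,2)C(7,1)/C(13,3) = 105/286; then P = C(7,2)/C(17,2) = 21/136
  3 green: C(6,3)C(7,0)/C(13,3) = 10/143; then P = C(8,2)/C(17,2) = 7/34
P(both green) = 35/272 ≈ 0.1287.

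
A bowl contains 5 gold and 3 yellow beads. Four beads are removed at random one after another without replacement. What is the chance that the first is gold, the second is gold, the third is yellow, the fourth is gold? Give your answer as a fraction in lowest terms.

3/28

Multiply the conditional probability of each draw in order, without replacement, so each draw removes one from its color and from the total.
P = (5/8) · (4/7) · (3/6) · (3/5) = 3/28 ≈ 0.1071.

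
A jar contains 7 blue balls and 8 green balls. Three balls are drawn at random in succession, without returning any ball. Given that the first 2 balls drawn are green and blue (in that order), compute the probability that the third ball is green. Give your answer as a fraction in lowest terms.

After removing 1 blue, 1 green, the jar has 7 green out of 13 remaining.
P(third is green | given) = 7/13 ≈ 0.5385.

7/13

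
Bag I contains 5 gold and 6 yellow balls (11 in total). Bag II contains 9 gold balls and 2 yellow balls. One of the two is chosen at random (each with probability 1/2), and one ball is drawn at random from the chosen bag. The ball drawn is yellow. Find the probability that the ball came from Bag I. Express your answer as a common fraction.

3/4

P(yellow | Bag I) = 6/11; P(yellow | Bag II) = 2/11.
P(yellow) = 1/2·6/11 + 1/2·2/11 = 4/11.
By Bayes' rule, P(Bag I | yellow) = 3/11 / 4/11 = 3/4 ≈ 0.7500.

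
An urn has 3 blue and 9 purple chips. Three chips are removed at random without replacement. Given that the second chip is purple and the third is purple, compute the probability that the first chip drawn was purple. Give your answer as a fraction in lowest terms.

7/10

P(first=purple and the second chip is purple and the third is purple) = (9/12)·(8/11)·(7/10) = 21/55.
P(E) = Σ over first color = 9/55 + 21/55 = 6/11.
By Bayes, P(first=purple | E) = 21/55 / 6/11 = 7/10 ≈ 0.7000.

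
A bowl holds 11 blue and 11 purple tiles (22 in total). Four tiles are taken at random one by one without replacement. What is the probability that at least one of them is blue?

127/133

Use the complement: P(at least one blue) = 1 − P(no blue).
P(none) = C(11,4)/C(22,4) = 330/7315.
So P = 1 − 330/7315 = 127/133 ≈ 0.9549.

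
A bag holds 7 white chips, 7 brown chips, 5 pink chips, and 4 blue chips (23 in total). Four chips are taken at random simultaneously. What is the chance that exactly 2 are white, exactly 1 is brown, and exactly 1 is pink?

Unordered draws without replacement: count favorable combinations over C(23,4).
Favorable = C(7,2) · C(7,1) · C(5,1) · C(4,0) = 735; total = C(23,4) = 8855.
P = 735/8855 = 21/253 ≈ 0.0830.

21/253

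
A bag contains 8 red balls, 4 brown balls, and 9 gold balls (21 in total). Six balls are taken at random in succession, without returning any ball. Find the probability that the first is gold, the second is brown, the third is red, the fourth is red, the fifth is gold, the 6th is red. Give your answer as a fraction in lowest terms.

Multiply the conditional probability of each draw in order, without replacement, so each draw removes one from its color and from the total.
P = (9/21) · (4/20) · (8/19) · (7/18) · (8/17) · (6/16) = 4/1615 ≈ 0.0025.

4/1615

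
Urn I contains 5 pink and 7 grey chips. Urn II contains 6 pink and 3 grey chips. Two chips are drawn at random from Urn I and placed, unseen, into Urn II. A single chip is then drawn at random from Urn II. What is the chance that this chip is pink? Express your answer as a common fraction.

41/66

Condition on how many of the transferred chips are pink (from Urn I: 5 pink of 12; then Urn II has 11 total).
  0 pink: C(5,0)C(7,2)/C(12,2) = 7/22; then P = 6/11
  1 pink: C(5,1)C(7,1)/C(12,2) = 35/66; then P = 7/11
  2 pink: C(5,2)C(7,0)/C(12,2) = 5/33; then P = 8/11
P(pink from Urn II) = 41/66 ≈ 0.6212.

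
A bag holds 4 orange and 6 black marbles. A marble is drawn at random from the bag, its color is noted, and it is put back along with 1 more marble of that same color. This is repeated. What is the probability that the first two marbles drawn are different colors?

Either orange then black, or black then orange; after the first draw the total is 11.
P = (4/10)·(6/11) + (6/10)·(4/11) = 24/55 ≈ 0.4364.

24/55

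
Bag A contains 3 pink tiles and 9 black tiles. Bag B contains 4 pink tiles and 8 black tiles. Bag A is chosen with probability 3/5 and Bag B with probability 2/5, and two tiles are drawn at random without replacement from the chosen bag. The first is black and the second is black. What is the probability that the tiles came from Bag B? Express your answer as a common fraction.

14/41

P(E | Bag A) = 6/11; P(E | Bag B) = 14/33.
P(E) = 3/5·6/11 + 2/5·14/33 = 82/165.
By Bayes' rule, P(Bag B | E) = 28/165 / 82/165 = 14/41 ≈ 0.3415.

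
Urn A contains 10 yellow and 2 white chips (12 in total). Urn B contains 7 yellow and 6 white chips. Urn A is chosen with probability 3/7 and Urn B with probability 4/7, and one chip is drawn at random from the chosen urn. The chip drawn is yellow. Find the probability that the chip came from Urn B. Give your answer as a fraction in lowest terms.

56/121

P(yellow | Urn A) = 5/6; P(yellow | Urn B) = 7/13.
P(yellow) = 3/7·5/6 + 4/7·7/13 = 121/182.
By Bayes' rule, P(Urn B | yellow) = 4/13 / 121/182 = 56/121 ≈ 0.4628.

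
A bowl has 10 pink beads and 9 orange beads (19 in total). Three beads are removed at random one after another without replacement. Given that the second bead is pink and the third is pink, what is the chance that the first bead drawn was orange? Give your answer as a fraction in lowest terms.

P(first=orange and the second bead is pink and the third is pink) = (9/19)·(10/18)·(9/17) = 45/323.
P(E) = Σ over first color = 40/323 + 45/323 = 5/19.
By Bayes, P(first=orange | E) = 45/323 / 5/19 = 9/17 ≈ 0.5294.

9/17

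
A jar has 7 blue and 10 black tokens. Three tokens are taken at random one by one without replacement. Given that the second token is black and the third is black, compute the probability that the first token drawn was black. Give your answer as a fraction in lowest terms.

P(first=black and the second token is black and the third is black) = (10/17)·(9/16)·(8/15) = 3/17.
P(E) = Σ over first color = 21/136 + 3/17 = 45/136.
By Bayes, P(first=black | E) = 3/17 / 45/136 = 8/15 ≈ 0.5333.

8/15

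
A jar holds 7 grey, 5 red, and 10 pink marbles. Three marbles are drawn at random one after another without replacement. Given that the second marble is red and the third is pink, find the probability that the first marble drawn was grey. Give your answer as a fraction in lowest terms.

7/20

P(first=grey and the second marble is red and the third is pink) = (7/22)·(5/21)·(10/20) = 5/132.
P(E) = Σ over first color = 5/132 + 5/231 + 15/308 = 25/231.
By Bayes, P(first=grey | E) = 5/132 / 25/231 = 7/20 ≈ 0.3500.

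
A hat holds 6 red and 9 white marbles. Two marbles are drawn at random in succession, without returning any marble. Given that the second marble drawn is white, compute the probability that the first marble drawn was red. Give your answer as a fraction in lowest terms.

P(first=red and the second marble drawn is white) = (6/15)·(9/14) = 9/35.
P(the second marble drawn is white) = Σ over first color = 9/35 + 12/35 = 3/5.
By Bayes, P(first=red | the second marble drawn is white) = 9/35 / 3/5 = 3/7 ≈ 0.4286.

3/7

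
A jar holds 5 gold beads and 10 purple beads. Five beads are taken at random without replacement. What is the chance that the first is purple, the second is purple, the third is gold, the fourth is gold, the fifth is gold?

15/1001

Multiply the conditional probability of each draw in order, without replacement, so each draw removes one from its color and from the total.
P = (10/15) · (9/14) · (5/13) · (4/12) · (3/11) = 15/1001 ≈ 0.0150.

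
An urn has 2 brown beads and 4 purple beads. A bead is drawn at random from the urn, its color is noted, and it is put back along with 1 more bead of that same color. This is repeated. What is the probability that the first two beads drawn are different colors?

Either purple then brown, or brown then purple; after the first draw the total is 7.
P = (4/6)·(2/7) + (2/6)·(4/7) = 8/21 ≈ 0.3810.

8/21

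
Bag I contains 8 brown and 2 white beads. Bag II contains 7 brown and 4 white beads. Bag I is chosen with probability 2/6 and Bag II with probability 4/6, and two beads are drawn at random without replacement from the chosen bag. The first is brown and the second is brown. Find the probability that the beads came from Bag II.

27/49

P(E | Bag I) = 28/45; P(E | Bag II) = 21/55.
P(E) = 1/3·28/45 + 2/3·21/55 = 686/1485.
By Bayes' rule, P(Bag II | E) = 14/55 / 686/1485 = 27/49 ≈ 0.5510.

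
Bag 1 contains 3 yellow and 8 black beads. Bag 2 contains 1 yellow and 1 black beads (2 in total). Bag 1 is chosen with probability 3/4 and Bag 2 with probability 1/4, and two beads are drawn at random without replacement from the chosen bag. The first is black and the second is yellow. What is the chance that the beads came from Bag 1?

72/127

P(E | Bag 1) = 12/55; P(E | Bag 2) = 1/2.
P(E) = 3/4·12/55 + 1/4·1/2 = 127/440.
By Bayes' rule, P(Bag 1 | E) = 9/55 / 127/440 = 72/127 ≈ 0.5669.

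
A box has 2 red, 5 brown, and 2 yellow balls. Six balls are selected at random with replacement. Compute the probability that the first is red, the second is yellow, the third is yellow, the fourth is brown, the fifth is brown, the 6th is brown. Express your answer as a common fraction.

1000/531441

Multiply the conditional probability of each draw in order, with replacement (the composition resets each draw).
P = (2/9) · (2/9) · (2/9) · (5/9) · (5/9) · (5/9) = 1000/531441 ≈ 0.0019.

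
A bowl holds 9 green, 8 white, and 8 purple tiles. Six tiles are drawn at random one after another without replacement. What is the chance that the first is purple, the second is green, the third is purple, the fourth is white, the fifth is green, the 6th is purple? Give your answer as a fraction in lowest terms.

Multiply the conditional probability of each draw in order, without replacement, so each draw removes one from its color and from the total.
P = (8/25) · (9/24) · (7/23) · (8/22) · (8/21) · (6/20) = 48/31625 ≈ 0.0015.

48/31625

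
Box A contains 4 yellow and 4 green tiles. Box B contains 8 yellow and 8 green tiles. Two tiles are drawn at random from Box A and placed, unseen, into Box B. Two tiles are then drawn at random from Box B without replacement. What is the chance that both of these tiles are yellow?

169/714

Condition on how many of the transferred tiles are yellow (from Box A: 4 yellow of 8; then Box B has 18 total).
  0 yellow: C(4,0)C(4,2)/C(8,2) = 3/14; then P = C(8,2)/C(18,2) = 28/153
  1 yellow: C(4,1)C(4,1)/C(8,2) = 4/7; then P = C(9,2)/C(18,2) = 4/17
  2 yellow: C(4,2)C(4,0)/C(8,2) = 3/14; then P = C(10,2)/C(18,2) = 5/17
P(both yellow) = 169/714 ≈ 0.2367.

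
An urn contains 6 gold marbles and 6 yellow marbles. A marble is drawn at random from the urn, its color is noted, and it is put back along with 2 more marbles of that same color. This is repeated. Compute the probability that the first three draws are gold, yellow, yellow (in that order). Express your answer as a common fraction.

3/28

Track the composition after each reinforcement of +2.
P = (6/12) · (6/14) · (8/16) = 3/28 ≈ 0.1071.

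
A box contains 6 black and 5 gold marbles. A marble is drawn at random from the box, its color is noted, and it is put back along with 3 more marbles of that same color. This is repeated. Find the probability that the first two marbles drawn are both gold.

20/77

After a gold draw the box holds 8 gold out of 14.
P = (5/11)·(8/14) = 20/77 ≈ 0.2597.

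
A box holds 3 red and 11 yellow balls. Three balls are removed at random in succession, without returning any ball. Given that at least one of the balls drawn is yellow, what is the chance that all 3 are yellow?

5/11

P(all 3 yellow) = C(11,3)/C(14,3) = 165/364; P(at least one yellow) = 1 − C(3,3)/C(14,3) = 363/364.
Since 'all 3 yellow' ⊆ 'at least one yellow', P(all 3 | at least one) = 165/364 / 363/364 = 5/11 ≈ 0.4545.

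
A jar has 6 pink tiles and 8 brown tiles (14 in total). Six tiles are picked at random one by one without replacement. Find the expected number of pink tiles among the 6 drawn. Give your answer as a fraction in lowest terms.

18/7

By linearity of expectation, E[X] = Σ P(draw i is pink); by symmetry each draw (even without replacement) has P(pink) = 6/14.
E[X] = 6 · 6/14 = 18/7 ≈ 2.5714.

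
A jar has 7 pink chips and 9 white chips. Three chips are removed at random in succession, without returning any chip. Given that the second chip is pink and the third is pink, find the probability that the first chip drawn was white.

9/14

P(first=white and the second chip is pink and the third is pink) = (9/16)·(7/15)·(6/14) = 9/80.
P(E) = Σ over first color = 1/16 + 9/80 = 7/40.
By Bayes, P(first=white | E) = 9/80 / 7/40 = 9/14 ≈ 0.6429.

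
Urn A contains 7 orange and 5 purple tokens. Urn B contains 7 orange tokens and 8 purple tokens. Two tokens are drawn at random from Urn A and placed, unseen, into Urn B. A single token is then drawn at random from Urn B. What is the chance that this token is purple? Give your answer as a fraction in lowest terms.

53/102

Condition on how many of the transferred tokens are purple (from Urn A: 5 purple of 12; then Urn B has 17 total).
  0 purple: C(5,0)C(7,2)/C(12,2) = 7/22; then P = 8/17
  1 purple: C(5,1)C(7,1)/C(12,2) = 35/66; then P = 9/17
  2 purple: C(5,2)C(7,0)/C(12,2) = 5/33; then P = 10/17
P(purple from Urn B) = 53/102 ≈ 0.5196.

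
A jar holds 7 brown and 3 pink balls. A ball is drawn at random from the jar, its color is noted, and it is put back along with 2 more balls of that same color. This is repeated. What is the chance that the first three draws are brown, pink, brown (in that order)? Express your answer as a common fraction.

Track the composition after each reinforcement of +2.
P = (7/10) · (3/12) · (9/14) = 9/80 ≈ 0.1125.

9/80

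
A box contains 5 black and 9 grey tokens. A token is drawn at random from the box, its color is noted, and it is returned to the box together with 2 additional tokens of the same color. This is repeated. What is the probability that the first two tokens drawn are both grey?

99/224

After a grey draw the box holds 11 grey out of 16.
P = (9/14)·(11/16) = 99/224 ≈ 0.4420.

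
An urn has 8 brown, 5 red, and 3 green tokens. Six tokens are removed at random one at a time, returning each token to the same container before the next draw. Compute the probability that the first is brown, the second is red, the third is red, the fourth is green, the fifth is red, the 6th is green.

1125/2097152

Multiply the conditional probability of each draw in order, with replacement (the composition resets each draw).
P = (8/16) · (5/16) · (5/16) · (3/16) · (5/16) · (3/16) = 1125/2097152 ≈ 0.0005.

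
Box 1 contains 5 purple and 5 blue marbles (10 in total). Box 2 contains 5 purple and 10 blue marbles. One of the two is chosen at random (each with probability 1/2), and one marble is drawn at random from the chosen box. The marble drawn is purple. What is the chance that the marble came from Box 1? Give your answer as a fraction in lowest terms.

3/5

P(purple | Box 1) = 1/2; P(purple | Box 2) = 1/3.
P(purple) = 1/2·1/2 + 1/2·1/3 = 5/12.
By Bayes' rule, P(Box 1 | purple) = 1/4 / 5/12 = 3/5 ≈ 0.6000.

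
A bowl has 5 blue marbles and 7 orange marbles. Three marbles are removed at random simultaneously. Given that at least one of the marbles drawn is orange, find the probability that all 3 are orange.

P(all 3 orange) = C(7,3)/C(12,3) = 7/44; P(at least one orange) = 1 − C(5,3)/C(12,3) = 21/22.
Since 'all 3 orange' ⊆ 'at least one orange', P(all 3 | at least one) = 7/44 / 21/22 = 1/6 ≈ 0.1667.

1/6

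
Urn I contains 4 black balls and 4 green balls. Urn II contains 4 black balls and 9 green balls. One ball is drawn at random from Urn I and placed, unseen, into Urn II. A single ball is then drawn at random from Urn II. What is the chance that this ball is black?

Condition on how many of the transferred balls are black (from Urn I: 4 black of 8; then Urn II has 14 total).
  0 black: C(4,0)C(4,1)/C(8,1) = 1/2; then P = 4/14
  1 black: C(4,1)C(4,0)/C(8,1) = 1/2; then P = 5/14
P(black from Urn II) = 9/28 ≈ 0.3214.

9/28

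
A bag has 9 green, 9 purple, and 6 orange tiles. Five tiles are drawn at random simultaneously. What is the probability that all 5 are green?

3/1012

Unordered draws without replacement: count favorable combinations over C(24,5).
Favorable = C(9,5) · C(9,0) · C(6,0) = 126; total = C(24,5) = 42504.
P = 126/42504 = 3/1012 ≈ 0.0030.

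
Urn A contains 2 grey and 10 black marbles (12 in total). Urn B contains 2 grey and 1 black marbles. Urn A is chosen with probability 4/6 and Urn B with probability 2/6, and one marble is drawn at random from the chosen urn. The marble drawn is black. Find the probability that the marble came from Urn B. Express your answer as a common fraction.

1/6

P(black | Urn A) = 5/6; P(black | Urn B) = 1/3.
P(black) = 2/3·5/6 + 1/3·1/3 = 2/3.
By Bayes' rule, P(Urn B | black) = 1/9 / 2/3 = 1/6 ≈ 0.1667.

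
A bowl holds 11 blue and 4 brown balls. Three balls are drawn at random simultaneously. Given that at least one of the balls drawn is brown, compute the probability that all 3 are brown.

2/145

P(all 3 brown) = C(4,3)/C(15,3) = 4/455; P(at least one brown) = 1 − C(11,3)/C(15,3) = 58/91.
Since 'all 3 brown' ⊆ 'at least one brown', P(all 3 | at least one) = 4/455 / 58/91 = 2/145 ≈ 0.0138.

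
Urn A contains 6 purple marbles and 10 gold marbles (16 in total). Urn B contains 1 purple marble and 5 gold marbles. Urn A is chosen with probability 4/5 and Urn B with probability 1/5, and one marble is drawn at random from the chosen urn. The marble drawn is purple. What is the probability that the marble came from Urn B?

P(purple | Urn A) = 3/8; P(purple | Urn B) = 1/6.
P(purple) = 4/5·3/8 + 1/5·1/6 = 1/3.
By Bayes' rule, P(Urn B | purple) = 1/30 / 1/3 = 1/10 ≈ 0.1000.

1/10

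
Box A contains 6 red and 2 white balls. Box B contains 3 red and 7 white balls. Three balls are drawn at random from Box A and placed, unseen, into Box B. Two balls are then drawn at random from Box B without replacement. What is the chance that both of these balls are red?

Condition on how many of the transferred balls are red (from Box A: 6 red of 8; then Box B has 13 total).
  1 red: C(6,1)C(2,2)/C(8,3) = 3/28; then P = C(4,2)/C(13,2) = 1/13
  2 red: C(6,2)C(2,1)/C(8,3) = 15/28; then P = C(5,2)/C(13,2) = 5/39
  3 red: C(6,3)C(2,0)/C(8,3) = 5/14; then P = C(6,2)/C(13,2) = 5/26
P(both red) = 53/364 ≈ 0.1456.

53/364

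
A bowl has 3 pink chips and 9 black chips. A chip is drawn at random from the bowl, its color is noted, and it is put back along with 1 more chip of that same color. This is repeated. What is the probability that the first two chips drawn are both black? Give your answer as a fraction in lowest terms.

After a black draw the bowl holds 10 black out of 13.
P = (9/12)·(10/13) = 15/26 ≈ 0.5769.

15/26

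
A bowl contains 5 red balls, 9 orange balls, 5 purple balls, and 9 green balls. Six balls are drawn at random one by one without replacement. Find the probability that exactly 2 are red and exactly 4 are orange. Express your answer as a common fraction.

1/299

Unordered draws without replacement: count favorable combinations over C(28,6).
Favorable = C(5,2) · C(9,4) · C(5,0) · C(9,0) = 1260; total = C(28,6) = 376740.
P = 1260/376740 = 1/299 ≈ 0.0033.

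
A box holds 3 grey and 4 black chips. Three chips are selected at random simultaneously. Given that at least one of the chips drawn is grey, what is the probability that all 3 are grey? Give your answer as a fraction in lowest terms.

1/31

P(all 3 grey) = C(3,3)/C(7,3) = 1/35; P(at least one grey) = 1 − C(4,3)/C(7,3) = 31/35.
Since 'all 3 grey' ⊆ 'at least one grey', P(all 3 | at least one) = 1/35 / 31/35 = 1/31 ≈ 0.0323.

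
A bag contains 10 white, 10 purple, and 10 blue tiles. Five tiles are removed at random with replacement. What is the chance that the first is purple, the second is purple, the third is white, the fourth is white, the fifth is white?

Multiply the conditional probability of each draw in order, with replacement (the composition resets each draw).
P = (10/30) · (10/30) · (10/30) · (10/30) · (10/30) = 1/243 ≈ 0.0041.

1/243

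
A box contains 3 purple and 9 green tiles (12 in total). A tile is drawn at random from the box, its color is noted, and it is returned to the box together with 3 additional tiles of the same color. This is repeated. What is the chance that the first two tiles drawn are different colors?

3/10

Either purple then green, or green then purple; after the first draw the total is 15.
P = (3/12)·(9/15) + (9/12)·(3/15) = 3/10 ≈ 0.3000.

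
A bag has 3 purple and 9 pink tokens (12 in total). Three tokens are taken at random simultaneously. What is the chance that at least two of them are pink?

48/55

Sum the hypergeometric tail for j = 2,…,3 pink tokens.
Favorable = C(9,2)·C(3,1) + C(9,3)·C(3,0) = 192; total = C(12,3) = 220.
P = 192/220 = 48/55 ≈ 0.8727.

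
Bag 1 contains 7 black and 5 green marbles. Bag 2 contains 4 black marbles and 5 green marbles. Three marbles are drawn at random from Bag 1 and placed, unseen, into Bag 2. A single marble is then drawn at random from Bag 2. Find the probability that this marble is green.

Condition on how many of the transferred marbles are green (from Bag 1: 5 green of 12; then Bag 2 has 12 total).
  0 green: C(5,0)C(7,3)/C(12,3) = 7/44; then P = 5/12
  1 green: C(5,1)C(7,2)/C(12,3) = 21/44; then P = 6/12
  2 green: C(5,2)C(7,1)/C(12,3) = 7/22; then P = 7/12
  3 green: C(5,3)C(7,0)/C(12,3) = 1/22; then P = 8/12
P(green from Bag 2) = 25/48 ≈ 0.5208.

25/48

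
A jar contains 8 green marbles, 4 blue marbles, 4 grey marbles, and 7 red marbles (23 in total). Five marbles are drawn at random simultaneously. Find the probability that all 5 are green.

8/4807

Unordered draws without replacement: count favorable combinations over C(23,5).
Favorable = C(8,5) · C(4,0) · C(4,0) · C(7,0) = 56; total = C(23,5) = 33649.
P = 56/33649 = 8/4807 ≈ 0.0017.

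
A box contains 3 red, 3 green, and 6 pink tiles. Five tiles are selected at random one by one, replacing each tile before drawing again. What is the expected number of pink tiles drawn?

By linearity of expectation, E[X] = Σ P(draw i is pink); each independent draw has P(pink) = 6/12.
E[X] = 5 · 6/12 = 5/2 ≈ 2.5000.

5/2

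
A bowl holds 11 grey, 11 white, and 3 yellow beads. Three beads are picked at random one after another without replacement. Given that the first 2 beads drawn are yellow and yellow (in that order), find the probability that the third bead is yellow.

After removing 2 yellow, the bowl has 1 yellow out of 23 remaining.
P(third is yellow | given) = 1/23 ≈ 0.0435.

1/23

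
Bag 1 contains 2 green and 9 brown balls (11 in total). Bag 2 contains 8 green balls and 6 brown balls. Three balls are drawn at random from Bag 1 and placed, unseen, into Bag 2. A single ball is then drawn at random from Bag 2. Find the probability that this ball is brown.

Condition on how many of the transferred balls are brown (from Bag 1: 9 brown of 11; then Bag 2 has 17 total).
  1 brown: C(9,1)C(2,2)/C(11,3) = 3/55; then P = 7/17
  2 brown: C(9,2)C(2,1)/C(11,3) = 24/55; then P = 8/17
  3 brown: C(9,3)C(2,0)/C(11,3) = 28/55; then P = 9/17
P(brown from Bag 2) = 93/187 ≈ 0.4973.

93/187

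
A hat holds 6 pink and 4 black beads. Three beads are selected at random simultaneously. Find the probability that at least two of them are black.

1/3

Sum the hypergeometric tail for j = 2,…,3 black beads.
Favorable = C(4,2)·C(6,1) + C(4,3)·C(6,0) = 40; total = C(10,3) = 120.
P = 40/120 = 1/3 ≈ 0.3333.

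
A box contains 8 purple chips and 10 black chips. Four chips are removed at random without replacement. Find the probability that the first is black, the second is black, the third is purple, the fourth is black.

Multiply the conditional probability of each draw in order, without replacement, so each draw removes one from its color and from the total.
P = (10/18) · (9/17) · (8/16) · (8/15) = 4/51 ≈ 0.0784.

4/51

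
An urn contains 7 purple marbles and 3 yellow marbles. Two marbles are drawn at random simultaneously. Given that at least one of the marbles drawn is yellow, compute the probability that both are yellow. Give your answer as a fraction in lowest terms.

P(both yellow) = C(3,2)/C(10,2) = 1/15; P(at least one yellow) = 1 − C(7,2)/C(10,2) = 8/15.
Since 'both yellow' ⊆ 'at least one yellow', P(both | at least one) = 1/15 / 8/15 = 1/8 ≈ 0.1250.

1/8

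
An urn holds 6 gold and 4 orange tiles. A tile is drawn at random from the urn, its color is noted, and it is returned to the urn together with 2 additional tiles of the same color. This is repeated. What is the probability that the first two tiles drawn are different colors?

Either orange then gold, or gold then orange; after the first draw the total is 12.
P = (4/10)·(6/12) + (6/10)·(4/12) = 2/5 ≈ 0.4000.

2/5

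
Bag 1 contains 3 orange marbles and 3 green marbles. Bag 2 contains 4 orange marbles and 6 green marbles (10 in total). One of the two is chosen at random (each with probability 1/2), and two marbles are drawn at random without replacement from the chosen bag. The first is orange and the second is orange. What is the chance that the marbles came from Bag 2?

2/5

P(E | Bag 1) = 1/5; P(E | Bag 2) = 2/15.
P(E) = 1/2·1/5 + 1/2·2/15 = 1/6.
By Bayes' rule, P(Bag 2 | E) = 1/15 / 1/6 = 2/5 ≈ 0.4000.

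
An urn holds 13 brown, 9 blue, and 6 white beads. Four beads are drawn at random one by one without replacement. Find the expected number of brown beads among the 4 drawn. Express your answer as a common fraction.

By linearity of expectation, E[X] = Σ P(draw i is brown); by symmetry each draw (even without replacement) has P(brown) = 13/28.
E[X] = 4 · 13/28 = 13/7 ≈ 1.8571.

13/7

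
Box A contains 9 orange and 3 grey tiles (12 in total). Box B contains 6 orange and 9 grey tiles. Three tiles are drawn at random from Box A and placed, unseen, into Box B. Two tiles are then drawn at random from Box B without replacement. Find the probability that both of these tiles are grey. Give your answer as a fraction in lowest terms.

Condition on how many of the transferred tiles are grey (from Box A: 3 grey of 12; then Box B has 18 total).
  0 grey: C(3,0)C(9,3)/C(12,3) = 21/55; then P = C(9,2)/C(18,2) = 4/17
  1 grey: C(3,1)C(9,2)/C(12,3) = 27/55; then P = C(10,2)/C(18,2) = 5/17
  2 grey: C(3,2)C(9,1)/C(12,3) = 27/220; then P = C(11,2)/C(18,2) = 55/153
  3 grey: C(3,3)C(9,0)/C(12,3) = 1/220; then P = C(12,2)/C(18,2) = 22/51
P(both grey) = 37/132 ≈ 0.2803.

37/132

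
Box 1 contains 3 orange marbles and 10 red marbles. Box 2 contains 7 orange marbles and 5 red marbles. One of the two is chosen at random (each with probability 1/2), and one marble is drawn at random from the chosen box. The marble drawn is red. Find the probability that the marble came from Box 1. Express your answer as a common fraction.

24/37

P(red | Box 1) = 10/13; P(red | Box 2) = 5/12.
P(red) = 1/2·10/13 + 1/2·5/12 = 185/312.
By Bayes' rule, P(Box 1 | red) = 5/13 / 185/312 = 24/37 ≈ 0.6486.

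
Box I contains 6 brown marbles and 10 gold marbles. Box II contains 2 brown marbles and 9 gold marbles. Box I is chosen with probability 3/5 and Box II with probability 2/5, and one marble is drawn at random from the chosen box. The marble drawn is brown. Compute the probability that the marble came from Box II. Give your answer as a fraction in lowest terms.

P(brown | Box I) = 3/8; P(brown | Box II) = 2/11.
P(brown) = 3/5·3/8 + 2/5·2/11 = 131/440.
By Bayes' rule, P(Box II | brown) = 4/55 / 131/440 = 32/131 ≈ 0.2443.

32/131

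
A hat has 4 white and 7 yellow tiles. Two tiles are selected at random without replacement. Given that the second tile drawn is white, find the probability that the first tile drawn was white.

3/10

P(first=white and the second tile drawn is white) = (4/11)·(3/10) = 6/55.
P(the second tile drawn is white) = Σ over first color = 6/55 + 14/55 = 4/11.
By Bayes, P(first=white | the second tile drawn is white) = 6/55 / 4/11 = 3/10 ≈ 0.3000.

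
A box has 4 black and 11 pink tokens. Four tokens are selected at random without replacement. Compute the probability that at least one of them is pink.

Use the complement: P(at least one pink) = 1 − P(no pink).
P(none) = C(4,4)/C(15,4) = 1/1365.
So P = 1 − 1/1365 = 1364/1365 ≈ 0.9993.

1364/1365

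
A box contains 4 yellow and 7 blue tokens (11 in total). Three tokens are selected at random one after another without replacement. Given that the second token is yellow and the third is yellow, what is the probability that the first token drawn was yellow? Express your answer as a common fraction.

P(first=yellow and the second token is yellow and the third is yellow) = (4/11)·(3/10)·(2/9) = 4/165.
P(E) = Σ over first color = 4/165 + 14/165 = 6/55.
By Bayes, P(first=yellow | E) = 4/165 / 6/55 = 2/9 ≈ 0.2222.

2/9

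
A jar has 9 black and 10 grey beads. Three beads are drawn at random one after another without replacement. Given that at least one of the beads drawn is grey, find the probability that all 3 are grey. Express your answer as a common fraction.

8/59

P(all 3 grey) = C(10,3)/C(19,3) = 40/323; P(at least one grey) = 1 − C(9,3)/C(19,3) = 295/323.
Since 'all 3 grey' ⊆ 'at least one grey', P(all 3 | at least one) = 40/323 / 295/323 = 8/59 ≈ 0.1356.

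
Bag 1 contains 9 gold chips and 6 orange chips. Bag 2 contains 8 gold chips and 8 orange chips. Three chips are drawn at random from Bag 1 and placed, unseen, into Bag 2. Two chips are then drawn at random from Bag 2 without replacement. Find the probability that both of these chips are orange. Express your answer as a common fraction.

Condition on how many of the transferred chips are orange (from Bag 1: 6 orange of 15; then Bag 2 has 19 total).
  0 orange: C(6,0)C(9,3)/C(15,3) = 12/65; then P = C(8,2)/C(19,2) = 28/171
  1 orange: C(6,1)C(9,2)/C(15,3) = 216/455; then P = C(9,2)/C(19,2) = 4/19
  2 orange: C(6,2)C(9,1)/C(15,3) = 27/91; then P = C(10,2)/C(19,2) = 5/19
  3 orange: C(6,3)C(9,0)/C(15,3) = 4/91; then P = C(11,2)/C(19,2) = 55/171
P(both orange) = 1331/5985 ≈ 0.2224.

1331/5985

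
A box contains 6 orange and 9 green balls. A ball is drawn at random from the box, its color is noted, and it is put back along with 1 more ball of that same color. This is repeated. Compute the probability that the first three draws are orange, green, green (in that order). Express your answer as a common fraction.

Track the composition after each reinforcement of +1.
P = (6/15) · (9/16) · (10/17) = 9/68 ≈ 0.1324.

9/68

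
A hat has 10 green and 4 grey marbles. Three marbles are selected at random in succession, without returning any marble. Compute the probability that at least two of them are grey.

Sum the hypergeometric tail for j = 2,…,3 grey marbles.
Favorable = C(4,2)·C(10,1) + C(4,3)·C(10,0) = 64; total = C(14,3) = 364.
P = 64/364 = 16/91 ≈ 0.1758.

16/91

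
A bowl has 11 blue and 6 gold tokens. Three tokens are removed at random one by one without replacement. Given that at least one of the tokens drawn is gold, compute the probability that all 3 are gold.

P(all 3 gold) = C(6,3)/C(17,3) = 1/34; P(at least one gold) = 1 − C(11,3)/C(17,3) = 103/136.
Since 'all 3 gold' ⊆ 'at least one gold', P(all 3 | at least one) = 1/34 / 103/136 = 4/103 ≈ 0.0388.

4/103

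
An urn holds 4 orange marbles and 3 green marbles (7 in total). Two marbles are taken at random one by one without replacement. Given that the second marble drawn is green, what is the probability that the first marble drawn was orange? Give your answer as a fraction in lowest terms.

P(first=orange and the second marble drawn is green) = (4/7)·(3/6) = 2/7.
P(the second marble drawn is green) = Σ over first color = 2/7 + 1/7 = 3/7.
By Bayes, P(first=orange | the second marble drawn is green) = 2/7 / 3/7 = 2/3 ≈ 0.6667.

2/3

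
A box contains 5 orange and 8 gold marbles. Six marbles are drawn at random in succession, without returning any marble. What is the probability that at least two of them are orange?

Sum the hypergeometric tail for j = 2,…,5 orange marbles.
Favorable = C(5,2)·C(8,4) + C(5,3)·C(8,3) + C(5,4)·C(8,2) + C(5,5)·C(8,1) = 1408; total = C(13,6) = 1716.
P = 1408/1716 = 32/39 ≈ 0.8205.

32/39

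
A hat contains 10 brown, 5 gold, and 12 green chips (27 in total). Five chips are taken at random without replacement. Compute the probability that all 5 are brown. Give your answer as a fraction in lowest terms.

14/4485

Unordered draws without replacement: count favorable combinations over C(27,5).
Favorable = C(10,5) · C(5,0) · C(12,0) = 252; total = C(27,5) = 80730.
P = 252/80730 = 14/4485 ≈ 0.0031.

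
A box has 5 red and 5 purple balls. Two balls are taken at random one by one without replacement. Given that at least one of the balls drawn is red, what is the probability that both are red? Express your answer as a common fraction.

2/7

P(both red) = C(5,2)/C(10,2) = 2/9; P(at least one red) = 1 − C(5,2)/C(10,2) = 7/9.
Since 'both red' ⊆ 'at least one red', P(both | at least one) = 2/9 / 7/9 = 2/7 ≈ 0.2857.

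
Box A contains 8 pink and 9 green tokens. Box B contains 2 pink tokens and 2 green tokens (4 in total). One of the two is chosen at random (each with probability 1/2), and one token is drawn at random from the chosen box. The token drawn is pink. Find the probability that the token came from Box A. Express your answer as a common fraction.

16/33

P(pink | Box A) = 8/17; P(pink | Box B) = 1/2.
P(pink) = 1/2·8/17 + 1/2·1/2 = 33/68.
By Bayes' rule, P(Box A | pink) = 4/17 / 33/68 = 16/33 ≈ 0.4848.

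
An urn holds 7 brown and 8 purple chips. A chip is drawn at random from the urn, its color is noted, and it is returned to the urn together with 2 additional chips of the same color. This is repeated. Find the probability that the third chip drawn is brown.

Sum over the four possibilities for the first two draws (brown/not-brown each), tracking how the brown count and total change by +2 per draw.
P(third is brown) = 7/15 ≈ 0.4667. (In a Pólya urn every draw has the same marginal probability 7/15.)

7/15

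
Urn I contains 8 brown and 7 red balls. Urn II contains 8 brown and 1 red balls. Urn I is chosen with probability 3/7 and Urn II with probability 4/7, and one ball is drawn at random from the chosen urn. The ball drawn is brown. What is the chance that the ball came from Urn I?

P(brown | Urn I) = 8/15; P(brown | Urn II) = 8/9.
P(brown) = 3/7·8/15 + 4/7·8/9 = 232/315.
By Bayes' rule, P(Urn I | brown) = 8/35 / 232/315 = 9/29 ≈ 0.3103.

9/29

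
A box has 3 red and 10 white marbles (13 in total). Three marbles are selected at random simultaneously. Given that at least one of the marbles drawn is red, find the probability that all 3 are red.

1/166

P(all 3 red) = C(3,3)/C(13,3) = 1/286; P(at least one red) = 1 − C(10,3)/C(13,3) = 83/143.
Since 'all 3 red' ⊆ 'at least one red', P(all 3 | at least one) = 1/286 / 83/143 = 1/166 ≈ 0.0060.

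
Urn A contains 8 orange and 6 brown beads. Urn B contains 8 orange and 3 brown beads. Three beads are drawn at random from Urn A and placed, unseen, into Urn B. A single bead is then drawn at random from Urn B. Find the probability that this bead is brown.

15/49

Condition on how many of the transferred beads are brown (from Urn A: 6 brown of 14; then Urn B has 14 total).
  0 brown: C(6,0)C(8,3)/C(14,3) = 2/13; then P = 3/14
  1 brown: C(6,1)C(8,2)/C(14,3) = 6/13; then P = 4/14
  2 brown: C(6,2)C(8,1)/C(14,3) = 30/91; then P = 5/14
  3 brown: C(6,3)C(8,0)/C(14,3) = 5/91; then P = 6/14
P(brown from Urn B) = 15/49 ≈ 0.3061.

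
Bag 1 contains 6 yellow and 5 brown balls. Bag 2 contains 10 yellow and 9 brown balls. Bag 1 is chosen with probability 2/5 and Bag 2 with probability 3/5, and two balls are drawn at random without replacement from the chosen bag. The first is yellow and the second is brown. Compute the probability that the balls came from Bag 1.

38/93

P(E | Bag 1) = 3/11; P(E | Bag 2) = 5/19.
P(E) = 2/5·3/11 + 3/5·5/19 = 279/1045.
By Bayes' rule, P(Bag 1 | E) = 6/55 / 279/1045 = 38/93 ≈ 0.4086.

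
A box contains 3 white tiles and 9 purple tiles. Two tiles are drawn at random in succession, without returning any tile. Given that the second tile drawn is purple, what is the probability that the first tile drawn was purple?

8/11

P(first=purple and the second tile drawn is purple) = (9/12)·(8/11) = 6/11.
P(the second tile drawn is purple) = Σ over first color = 9/44 + 6/11 = 3/4.
By Bayes, P(first=purple | the second tile drawn is purple) = 6/11 / 3/4 = 8/11 ≈ 0.7273.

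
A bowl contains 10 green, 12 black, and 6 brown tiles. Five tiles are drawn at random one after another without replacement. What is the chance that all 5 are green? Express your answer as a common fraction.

Unordered draws without replacement: count favorable combinations over C(28,5).
Favorable = C(10,5) · C(12,0) · C(6,0) = 252; total = C(28,5) = 98280.
P = 252/98280 = 1/390 ≈ 0.0026.

1/390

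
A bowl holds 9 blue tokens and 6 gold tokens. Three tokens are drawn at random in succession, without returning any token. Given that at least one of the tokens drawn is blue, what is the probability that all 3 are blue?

28/145

P(all 3 blue) = C(9,3)/C(15,3) = 12/65; P(at least one blue) = 1 − C(6,3)/C(15,3) = 87/91.
Since 'all 3 blue' ⊆ 'at least one blue', P(all 3 | at least one) = 12/65 / 87/91 = 28/145 ≈ 0.1931.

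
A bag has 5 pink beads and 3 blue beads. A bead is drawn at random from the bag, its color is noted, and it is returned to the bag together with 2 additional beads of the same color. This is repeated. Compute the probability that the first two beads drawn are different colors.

Either pink then blue, or blue then pink; after the first draw the total is 10.
P = (5/8)·(3/10) + (3/8)·(5/10) = 3/8 ≈ 0.3750.

3/8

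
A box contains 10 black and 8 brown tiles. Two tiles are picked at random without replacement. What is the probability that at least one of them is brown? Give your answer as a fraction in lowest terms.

Use the complement: P(at least one brown) = 1 − P(no brown).
P(none) = C(10,2)/C(18,2) = 45/153.
So P = 1 − 45/153 = 12/17 ≈ 0.7059.

12/17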